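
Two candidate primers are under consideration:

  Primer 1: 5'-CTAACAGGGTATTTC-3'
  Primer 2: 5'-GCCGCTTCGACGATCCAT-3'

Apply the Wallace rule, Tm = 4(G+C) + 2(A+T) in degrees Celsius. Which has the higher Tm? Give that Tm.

Primer 1: A+T=9, G+C=6 → Tm = 2(9)+4(6) = 42°C
Primer 2: A+T=7, G+C=11 → Tm = 2(7)+4(11) = 58°C
42°C vs 58°C → primer 2 is higher.

Primer 2, 58°C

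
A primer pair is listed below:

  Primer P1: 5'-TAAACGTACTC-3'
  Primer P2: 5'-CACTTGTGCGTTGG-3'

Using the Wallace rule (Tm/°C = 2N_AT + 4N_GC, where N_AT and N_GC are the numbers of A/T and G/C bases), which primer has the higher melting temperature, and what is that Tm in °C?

Primer P1: A+T=7, G+C=4 → Tm = 2(7)+4(4) = 30°C
Primer P2: A+T=6, G+C=8 → Tm = 2(6)+4(8) = 44°C
30°C vs 44°C → primer P2 is higher.

Primer P2, 44°C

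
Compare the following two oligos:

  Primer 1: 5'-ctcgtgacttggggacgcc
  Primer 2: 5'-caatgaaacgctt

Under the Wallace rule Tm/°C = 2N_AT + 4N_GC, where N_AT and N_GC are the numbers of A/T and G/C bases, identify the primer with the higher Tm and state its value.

Primer 1, 64°C

Primer 1: A+T=6, G+C=13 → Tm = 2(6)+4(13) = 64°C
Primer 2: A+T=8, G+C=5 → Tm = 2(8)+4(5) = 36°C
64°C vs 36°C → primer 1 is higher.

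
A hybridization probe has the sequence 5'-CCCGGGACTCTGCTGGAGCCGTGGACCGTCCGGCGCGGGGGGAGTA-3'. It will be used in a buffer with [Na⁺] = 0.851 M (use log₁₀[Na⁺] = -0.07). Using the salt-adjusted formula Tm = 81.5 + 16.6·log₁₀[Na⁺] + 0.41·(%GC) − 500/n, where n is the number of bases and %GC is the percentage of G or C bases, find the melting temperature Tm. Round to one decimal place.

100.7°C

Length n = 46. T=6, C=14, A=5, G=21
G+C = 35, so %GC = 35/46 × 100 = 76.087%
Salt term: 16.6 × (-0.07) = -1.162
GC term: 0.41 × 76.087 = 31.196; length term: −500/46 = −10.87
Tm = 81.5 + (-1.162) + 31.196 − 10.87 = 100.664 → 100.7°C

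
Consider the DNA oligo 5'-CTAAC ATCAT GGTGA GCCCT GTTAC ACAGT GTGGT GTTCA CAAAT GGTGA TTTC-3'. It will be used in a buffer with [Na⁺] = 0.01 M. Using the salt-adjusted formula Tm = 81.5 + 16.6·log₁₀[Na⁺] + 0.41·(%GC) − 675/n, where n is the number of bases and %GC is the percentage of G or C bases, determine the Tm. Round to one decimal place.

54.0°C

Length n = 54. A=13, C=11, G=13, T=17
G+C = 24, so %GC = 24/54 × 100 = 44.444%
Salt term: 16.6 × (-2) = -33.2
GC term: 0.41 × 44.444 = 18.222; length term: −675/54 = −12.5
Tm = 81.5 + (-33.2) + 18.222 − 12.5 = 54.022 → 54.0°C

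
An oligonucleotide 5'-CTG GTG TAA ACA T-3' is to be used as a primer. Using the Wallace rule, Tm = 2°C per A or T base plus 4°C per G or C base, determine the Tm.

36°C

Base counts: A=4, C=2, G=3, T=4
So N_AT = 8 and N_GC = 5.
Tm = 4·5 + 2·8 = 20 + 16 = 36°C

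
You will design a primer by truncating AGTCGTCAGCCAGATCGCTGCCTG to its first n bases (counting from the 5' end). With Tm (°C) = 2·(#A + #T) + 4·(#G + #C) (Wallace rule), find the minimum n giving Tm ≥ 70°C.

n = 22

First 21 bases: AGTCGTCAGCCAGATCGCTGC → Tm = 68°C (< 70°C)
First 22 bases: AGTCGTCAGCCAGATCGCTGCC → Tm = 72°C (≥ 70°C)
Each additional base adds 2°C (A/T) or 4°C (G/C), so Tm is non-decreasing in n; n = 22 is the first length to reach 70°C.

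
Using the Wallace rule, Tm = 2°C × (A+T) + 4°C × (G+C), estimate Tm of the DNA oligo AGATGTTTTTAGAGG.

Base counts: A=4, C=0, T=6, G=5
So N_AT = 10 and N_GC = 5.
Tm = 4·5 + 2·10 = 20 + 20 = 40°C

40°C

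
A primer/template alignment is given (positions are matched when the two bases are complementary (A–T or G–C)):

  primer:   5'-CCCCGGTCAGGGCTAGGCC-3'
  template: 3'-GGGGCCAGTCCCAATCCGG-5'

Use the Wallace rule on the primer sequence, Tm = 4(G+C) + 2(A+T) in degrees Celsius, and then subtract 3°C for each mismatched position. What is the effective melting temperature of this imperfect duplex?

65°C

Primer base counts: A=2, T=2, G=7, C=8 → A+T=4, G+C=15
Perfect-match Tm = 2(4) + 4(15) = 8 + 60 = 68°C
Mismatches (positions where the bases are not complementary): 1 (at position 13)
Effective Tm = 68 − 1×3 = 68 − 3 = 65°C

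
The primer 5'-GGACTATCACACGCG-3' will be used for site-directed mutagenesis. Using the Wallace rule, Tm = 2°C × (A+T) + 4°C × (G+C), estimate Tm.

Scanning the sequence gives G=4, C=5, A=4, T=2.
So N_AT = 6 and N_GC = 9.
Tm = 2×6 + 4×9 = 48°C

48°C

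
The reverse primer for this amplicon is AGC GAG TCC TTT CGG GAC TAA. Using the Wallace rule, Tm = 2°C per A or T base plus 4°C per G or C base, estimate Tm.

64°C

Counting bases: C=5, T=5, G=6, A=5
So N_AT = 10 and N_GC = 11.
Tm = 2×10 + 4×11 = 64°C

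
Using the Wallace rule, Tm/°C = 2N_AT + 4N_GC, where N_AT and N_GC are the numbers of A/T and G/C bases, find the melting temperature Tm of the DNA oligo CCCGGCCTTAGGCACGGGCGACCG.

Base counts: A=3, G=9, T=2, C=10
AT pairs contribute 5, GC pairs contribute 19.
Tm = 2×5 + 4×19 = 86°C

86°C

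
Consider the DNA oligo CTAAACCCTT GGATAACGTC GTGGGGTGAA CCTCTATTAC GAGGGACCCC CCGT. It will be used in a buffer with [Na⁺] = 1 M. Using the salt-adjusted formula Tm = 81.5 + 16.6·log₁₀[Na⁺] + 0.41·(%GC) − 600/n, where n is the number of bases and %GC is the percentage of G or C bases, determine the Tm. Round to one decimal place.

Length n = 54. C=16, G=14, T=12, A=12
G+C = 30, so %GC = 30/54 × 100 = 55.556%
Salt term: 16.6 × (0) = 0
GC term: 0.41 × 55.556 = 22.778; length term: −600/54 = −11.111
Tm = 81.5 + (0) + 22.778 − 11.111 = 93.167 → 93.2°C

93.2°C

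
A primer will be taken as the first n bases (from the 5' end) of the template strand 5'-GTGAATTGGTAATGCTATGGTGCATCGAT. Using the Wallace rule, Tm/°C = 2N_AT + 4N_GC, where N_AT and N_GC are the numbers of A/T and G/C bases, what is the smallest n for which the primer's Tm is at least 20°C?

n = 8

First 7 bases: GTGAATT → Tm = 18°C (< 20°C)
First 8 bases: GTGAATTG → Tm = 22°C (≥ 20°C)
Each additional base adds 2°C (A/T) or 4°C (G/C), so Tm is non-decreasing in n; n = 8 is the first length to reach 20°C.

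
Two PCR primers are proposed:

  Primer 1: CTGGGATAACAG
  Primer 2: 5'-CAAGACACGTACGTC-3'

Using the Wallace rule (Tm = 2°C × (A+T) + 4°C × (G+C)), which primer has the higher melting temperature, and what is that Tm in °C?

Primer 1: A+T=6, G+C=6 → Tm = 2(6)+4(6) = 36°C
Primer 2: A+T=7, G+C=8 → Tm = 2(7)+4(8) = 46°C
36°C vs 46°C → primer 2 is higher.

Primer 2, 46°C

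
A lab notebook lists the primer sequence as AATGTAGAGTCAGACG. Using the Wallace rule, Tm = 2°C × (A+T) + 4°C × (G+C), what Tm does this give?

A=6, G=5, C=2, T=3
A+T = 9, G+C = 7
Tm = 2(9) + 4(7) = 18 + 28 = 46°C

46°C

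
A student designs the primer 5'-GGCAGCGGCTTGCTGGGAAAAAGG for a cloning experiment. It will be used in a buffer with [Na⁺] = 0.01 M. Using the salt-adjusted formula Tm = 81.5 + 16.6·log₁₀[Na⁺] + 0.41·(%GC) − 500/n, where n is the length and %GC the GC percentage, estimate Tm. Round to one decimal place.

53.1°C

Length n = 24. Counting bases: G=11, T=3, A=6, C=4
G+C = 15, so %GC = 15/24 × 100 = 62.5%
Salt term: 16.6 × (-2) = -33.2
GC term: 0.41 × 62.5 = 25.625; length term: −500/24 = −20.833
Tm = 81.5 + (-33.2) + 25.625 − 20.833 = 53.092 → 53.1°C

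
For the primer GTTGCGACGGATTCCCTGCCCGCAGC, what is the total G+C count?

18

T=5, C=10, G=8, A=3
G+C = 8 + 10 = 18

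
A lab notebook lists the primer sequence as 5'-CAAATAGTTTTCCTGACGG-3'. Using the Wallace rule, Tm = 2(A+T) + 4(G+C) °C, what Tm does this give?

Scanning the sequence gives C=4, T=6, A=5, G=4.
AT pairs contribute 11, GC pairs contribute 8.
Tm = 2(11) + 4(8) = 22 + 32 = 54°C

54°C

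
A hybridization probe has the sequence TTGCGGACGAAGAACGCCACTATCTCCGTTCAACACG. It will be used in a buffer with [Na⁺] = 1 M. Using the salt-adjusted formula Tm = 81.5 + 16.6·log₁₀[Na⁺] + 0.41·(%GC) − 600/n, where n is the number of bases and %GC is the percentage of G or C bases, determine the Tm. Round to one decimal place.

Length n = 37. Counting bases: T=7, A=10, G=8, C=12
G+C = 20, so %GC = 20/37 × 100 = 54.054%
Salt term: 16.6 × (0) = 0
GC term: 0.41 × 54.054 = 22.162; length term: −600/37 = −16.216
Tm = 81.5 + (0) + 22.162 − 16.216 = 87.446 → 87.4°C

87.4°C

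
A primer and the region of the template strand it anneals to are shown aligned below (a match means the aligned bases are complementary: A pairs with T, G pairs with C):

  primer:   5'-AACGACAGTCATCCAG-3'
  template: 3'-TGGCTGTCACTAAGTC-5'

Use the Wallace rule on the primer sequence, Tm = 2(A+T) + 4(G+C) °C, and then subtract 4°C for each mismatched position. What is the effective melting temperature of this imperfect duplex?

Primer base counts: A=6, T=2, G=3, C=5 → A+T=8, G+C=8
Perfect-match Tm = 2(8) + 4(8) = 16 + 32 = 48°C
Mismatches (positions where the bases are not complementary): 3 (at positions 2, 10, 13)
Effective Tm = 48 − 3×4 = 48 − 12 = 36°C

36°C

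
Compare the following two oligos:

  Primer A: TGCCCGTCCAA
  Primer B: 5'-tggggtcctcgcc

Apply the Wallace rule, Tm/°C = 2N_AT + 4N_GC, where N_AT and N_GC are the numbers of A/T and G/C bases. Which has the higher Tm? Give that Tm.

Primer B, 46°C

Primer A: A+T=4, G+C=7 → Tm = 2(4)+4(7) = 36°C
Primer B: A+T=3, G+C=10 → Tm = 2(3)+4(10) = 46°C
36°C vs 46°C → primer B is higher.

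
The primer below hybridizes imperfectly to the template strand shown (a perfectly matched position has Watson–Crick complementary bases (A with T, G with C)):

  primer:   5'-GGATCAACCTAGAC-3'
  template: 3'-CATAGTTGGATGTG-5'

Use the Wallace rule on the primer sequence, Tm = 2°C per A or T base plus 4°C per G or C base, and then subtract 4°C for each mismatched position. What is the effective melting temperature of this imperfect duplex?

34°C

Primer base counts: A=5, T=2, G=3, C=4 → A+T=7, G+C=7
Perfect-match Tm = 2(7) + 4(7) = 14 + 28 = 42°C
Mismatches (positions where the bases are not complementary): 2 (at positions 2, 12)
Effective Tm = 42 − 2×4 = 42 − 8 = 34°C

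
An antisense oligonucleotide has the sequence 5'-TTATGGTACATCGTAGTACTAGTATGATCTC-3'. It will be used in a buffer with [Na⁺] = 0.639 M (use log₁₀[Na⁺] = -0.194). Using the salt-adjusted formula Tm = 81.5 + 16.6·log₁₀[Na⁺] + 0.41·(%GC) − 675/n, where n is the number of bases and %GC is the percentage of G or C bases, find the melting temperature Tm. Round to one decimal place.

Length n = 31. Counting bases: T=12, G=6, C=5, A=8
G+C = 11, so %GC = 11/31 × 100 = 35.484%
Salt term: 16.6 × (-0.194) = -3.22
GC term: 0.41 × 35.484 = 14.548; length term: −675/31 = −21.774
Tm = 81.5 + (-3.22) + 14.548 − 21.774 = 71.054 → 71.1°C

71.1°C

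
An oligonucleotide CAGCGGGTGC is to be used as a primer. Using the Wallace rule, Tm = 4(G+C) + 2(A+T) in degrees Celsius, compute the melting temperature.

36°C

Base counts: A=1, C=3, T=1, G=5
AT pairs contribute 2, GC pairs contribute 8.
Tm = 2(2) + 4(8) = 4 + 32 = 36°C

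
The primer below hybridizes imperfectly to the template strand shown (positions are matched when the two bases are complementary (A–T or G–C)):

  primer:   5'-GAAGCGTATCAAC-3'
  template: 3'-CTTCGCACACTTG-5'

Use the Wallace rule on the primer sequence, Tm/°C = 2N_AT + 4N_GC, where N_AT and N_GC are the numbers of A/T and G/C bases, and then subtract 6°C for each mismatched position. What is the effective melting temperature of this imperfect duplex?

26°C

Primer base counts: A=5, T=2, G=3, C=3 → A+T=7, G+C=6
Perfect-match Tm = 2(7) + 4(6) = 14 + 24 = 38°C
Mismatches (positions where the bases are not complementary): 2 (at positions 8, 10)
Effective Tm = 38 − 2×6 = 38 − 12 = 26°C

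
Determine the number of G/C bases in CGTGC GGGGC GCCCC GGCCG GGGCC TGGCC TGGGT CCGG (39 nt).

Counting bases: A=0, T=4, G=20, C=15
G+C = 20 + 15 = 35

35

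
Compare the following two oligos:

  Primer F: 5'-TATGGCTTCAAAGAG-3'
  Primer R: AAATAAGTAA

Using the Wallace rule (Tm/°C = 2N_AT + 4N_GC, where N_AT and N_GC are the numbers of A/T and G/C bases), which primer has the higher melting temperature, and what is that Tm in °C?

Primer F, 42°C

Primer F: A+T=9, G+C=6 → Tm = 2(9)+4(6) = 42°C
Primer R: A+T=9, G+C=1 → Tm = 2(9)+4(1) = 22°C
42°C vs 22°C → primer F is higher.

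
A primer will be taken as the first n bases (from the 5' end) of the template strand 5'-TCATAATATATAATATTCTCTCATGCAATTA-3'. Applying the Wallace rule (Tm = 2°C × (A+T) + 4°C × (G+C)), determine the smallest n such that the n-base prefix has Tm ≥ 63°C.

n = 26

First 25 bases: TCATAATATATAATATTCTCTCATG → Tm = 60°C (< 63°C)
First 26 bases: TCATAATATATAATATTCTCTCATGC → Tm = 64°C (≥ 63°C)
Each additional base adds 2°C (A/T) or 4°C (G/C), so Tm is non-decreasing in n; n = 26 is the first length to reach 63°C.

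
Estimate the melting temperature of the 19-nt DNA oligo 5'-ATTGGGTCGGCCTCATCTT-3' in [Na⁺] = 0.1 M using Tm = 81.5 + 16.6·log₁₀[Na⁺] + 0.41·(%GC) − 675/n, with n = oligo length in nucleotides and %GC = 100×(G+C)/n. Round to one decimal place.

Length n = 19. Base counts: G=5, A=2, T=7, C=5
G+C = 10, so %GC = 10/19 × 100 = 52.632%
Salt term: 16.6 × (-1) = -16.6
GC term: 0.41 × 52.632 = 21.579; length term: −675/19 = −35.526
Tm = 81.5 + (-16.6) + 21.579 − 35.526 = 50.953 → 51.0°C

51.0°C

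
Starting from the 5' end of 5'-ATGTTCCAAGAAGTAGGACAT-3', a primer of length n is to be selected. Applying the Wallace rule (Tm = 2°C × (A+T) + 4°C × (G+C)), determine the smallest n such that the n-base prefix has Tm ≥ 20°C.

First 6 bases: ATGTTC → Tm = 16°C (< 20°C)
First 7 bases: ATGTTCC → Tm = 20°C (≥ 20°C)
Since every base adds ≥2°C, Tm only increases with n, so the threshold is first crossed at n = 7.

n = 7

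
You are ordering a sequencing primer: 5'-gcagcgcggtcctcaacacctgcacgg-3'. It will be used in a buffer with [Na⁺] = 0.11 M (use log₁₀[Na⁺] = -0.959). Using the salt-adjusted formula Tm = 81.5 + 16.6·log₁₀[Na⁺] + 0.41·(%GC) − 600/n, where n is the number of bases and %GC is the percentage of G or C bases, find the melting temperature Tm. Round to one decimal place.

Length n = 27. Base counts: A=5, T=3, C=11, G=8
G+C = 19, so %GC = 19/27 × 100 = 70.37%
Salt term: 16.6 × (-0.959) = -15.919
GC term: 0.41 × 70.37 = 28.852; length term: −600/27 = −22.222
Tm = 81.5 + (-15.919) + 28.852 − 22.222 = 72.211 → 72.2°C

72.2°C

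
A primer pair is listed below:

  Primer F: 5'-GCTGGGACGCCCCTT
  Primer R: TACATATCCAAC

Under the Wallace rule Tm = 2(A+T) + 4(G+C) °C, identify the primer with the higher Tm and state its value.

Primer F, 52°C

Primer F: A+T=4, G+C=11 → Tm = 2(4)+4(11) = 52°C
Primer R: A+T=8, G+C=4 → Tm = 2(8)+4(4) = 32°C
52°C vs 32°C → primer F is higher.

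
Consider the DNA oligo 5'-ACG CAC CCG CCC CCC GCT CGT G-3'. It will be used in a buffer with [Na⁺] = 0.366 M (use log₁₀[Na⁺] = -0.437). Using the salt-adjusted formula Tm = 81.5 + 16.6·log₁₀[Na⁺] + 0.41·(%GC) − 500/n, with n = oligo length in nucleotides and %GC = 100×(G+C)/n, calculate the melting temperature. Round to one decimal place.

Length n = 22. Base counts: T=2, A=2, C=13, G=5
G+C = 18, so %GC = 18/22 × 100 = 81.818%
Salt term: 16.6 × (-0.437) = -7.254
GC term: 0.41 × 81.818 = 33.545; length term: −500/22 = −22.727
Tm = 81.5 + (-7.254) + 33.545 − 22.727 = 85.064 → 85.1°C

85.1°C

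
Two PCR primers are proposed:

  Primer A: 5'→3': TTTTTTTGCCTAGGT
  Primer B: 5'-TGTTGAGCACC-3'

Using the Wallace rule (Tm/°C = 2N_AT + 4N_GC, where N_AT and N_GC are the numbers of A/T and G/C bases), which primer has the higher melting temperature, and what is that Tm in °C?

Primer A: A+T=10, G+C=5 → Tm = 2(10)+4(5) = 40°C
Primer B: A+T=5, G+C=6 → Tm = 2(5)+4(6) = 34°C
40°C vs 34°C → primer A is higher.

Primer A, 40°C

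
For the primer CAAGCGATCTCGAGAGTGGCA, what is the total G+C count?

12

Base counts: G=7, T=3, C=5, A=6
G+C = 7 + 5 = 12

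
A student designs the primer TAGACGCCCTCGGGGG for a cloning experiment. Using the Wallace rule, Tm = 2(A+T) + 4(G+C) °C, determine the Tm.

Counting bases: T=2, C=5, G=7, A=2
A+T = 4, G+C = 12
Tm = 2(4) + 4(12) = 8 + 48 = 56°C

56°C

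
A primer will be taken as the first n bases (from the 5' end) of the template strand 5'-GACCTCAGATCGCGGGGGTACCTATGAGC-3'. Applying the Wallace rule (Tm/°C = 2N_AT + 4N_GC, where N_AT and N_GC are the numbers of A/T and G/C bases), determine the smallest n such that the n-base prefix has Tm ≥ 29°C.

n = 10

First 9 bases: GACCTCAGA → Tm = 28°C (< 29°C)
First 10 bases: GACCTCAGAT → Tm = 30°C (≥ 29°C)
Since every base adds ≥2°C, Tm only increases with n, so the threshold is first crossed at n = 10.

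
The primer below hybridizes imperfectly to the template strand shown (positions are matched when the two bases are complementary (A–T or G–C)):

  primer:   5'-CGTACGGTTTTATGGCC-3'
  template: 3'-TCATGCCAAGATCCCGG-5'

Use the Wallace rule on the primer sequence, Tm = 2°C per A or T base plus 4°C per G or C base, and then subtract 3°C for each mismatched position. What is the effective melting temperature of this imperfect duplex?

43°C

Primer base counts: A=2, T=6, G=5, C=4 → A+T=8, G+C=9
Perfect-match Tm = 2(8) + 4(9) = 16 + 36 = 52°C
Mismatches (positions where the bases are not complementary): 3 (at positions 1, 10, 13)
Effective Tm = 52 − 3×3 = 52 − 9 = 43°C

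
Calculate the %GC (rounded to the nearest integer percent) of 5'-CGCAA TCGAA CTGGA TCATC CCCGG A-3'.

Counting bases: T=4, A=7, G=6, C=9
G+C = 6 + 9 = 15 out of 26 bases
%GC = 15/26 × 100 = 57.69% ≈ 58%

58%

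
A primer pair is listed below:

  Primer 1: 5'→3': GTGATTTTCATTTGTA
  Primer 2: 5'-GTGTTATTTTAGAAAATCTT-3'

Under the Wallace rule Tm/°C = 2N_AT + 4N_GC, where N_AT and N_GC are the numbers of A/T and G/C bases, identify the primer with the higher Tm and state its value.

Primer 1: A+T=12, G+C=4 → Tm = 2(12)+4(4) = 40°C
Primer 2: A+T=16, G+C=4 → Tm = 2(16)+4(4) = 48°C
40°C vs 48°C → primer 2 is higher.

Primer 2, 48°C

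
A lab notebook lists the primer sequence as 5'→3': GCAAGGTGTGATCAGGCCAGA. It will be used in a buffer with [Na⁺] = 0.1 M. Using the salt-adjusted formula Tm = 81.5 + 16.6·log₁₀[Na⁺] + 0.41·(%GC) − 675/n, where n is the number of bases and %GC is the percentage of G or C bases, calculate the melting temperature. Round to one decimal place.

56.2°C

Length n = 21. Scanning the sequence gives T=3, G=8, C=4, A=6.
G+C = 12, so %GC = 12/21 × 100 = 57.143%
Salt term: 16.6 × (-1) = -16.6
GC term: 0.41 × 57.143 = 23.429; length term: −675/21 = −32.143
Tm = 81.5 + (-16.6) + 23.429 − 32.143 = 56.186 → 56.2°C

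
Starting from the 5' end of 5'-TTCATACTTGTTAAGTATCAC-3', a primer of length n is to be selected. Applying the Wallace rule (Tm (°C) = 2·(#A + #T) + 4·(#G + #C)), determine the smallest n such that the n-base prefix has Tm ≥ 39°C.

n = 16

First 15 bases: TTCATACTTGTTAAG → Tm = 38°C (< 39°C)
First 16 bases: TTCATACTTGTTAAGT → Tm = 40°C (≥ 39°C)
Since every base adds ≥2°C, Tm only increases with n, so the threshold is first crossed at n = 16.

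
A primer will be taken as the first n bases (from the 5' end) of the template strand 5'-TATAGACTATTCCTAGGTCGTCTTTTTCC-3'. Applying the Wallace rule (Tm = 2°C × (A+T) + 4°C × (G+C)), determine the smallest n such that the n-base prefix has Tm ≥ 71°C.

n = 27

First 26 bases: TATAGACTATTCCTAGGTCGTCTTTT → Tm = 70°C (< 71°C)
First 27 bases: TATAGACTATTCCTAGGTCGTCTTTTT → Tm = 72°C (≥ 71°C)
Since every base adds ≥2°C, Tm only increases with n, so the threshold is first crossed at n = 27.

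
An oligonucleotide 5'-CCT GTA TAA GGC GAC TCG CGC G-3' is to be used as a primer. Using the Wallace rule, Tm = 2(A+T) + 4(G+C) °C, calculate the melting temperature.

T=4, C=7, A=4, G=7
So N_AT = 8 and N_GC = 14.
Tm = 2×8 + 4×14 = 72°C

72°C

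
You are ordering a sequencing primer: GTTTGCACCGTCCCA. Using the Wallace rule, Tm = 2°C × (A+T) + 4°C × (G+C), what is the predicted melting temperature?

48°C

Scanning the sequence gives C=6, T=4, A=2, G=3.
AT pairs contribute 6, GC pairs contribute 9.
Tm = 2×6 + 4×9 = 48°C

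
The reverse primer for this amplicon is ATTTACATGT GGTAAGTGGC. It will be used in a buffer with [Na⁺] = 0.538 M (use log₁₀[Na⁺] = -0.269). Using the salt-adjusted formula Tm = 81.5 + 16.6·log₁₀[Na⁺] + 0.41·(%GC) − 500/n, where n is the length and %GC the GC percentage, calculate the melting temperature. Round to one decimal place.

Length n = 20. Counting bases: G=6, T=7, A=5, C=2
G+C = 8, so %GC = 8/20 × 100 = 40%
Salt term: 16.6 × (-0.269) = -4.465
GC term: 0.41 × 40 = 16.4; length term: −500/20 = −25
Tm = 81.5 + (-4.465) + 16.4 − 25 = 68.435 → 68.4°C

68.4°C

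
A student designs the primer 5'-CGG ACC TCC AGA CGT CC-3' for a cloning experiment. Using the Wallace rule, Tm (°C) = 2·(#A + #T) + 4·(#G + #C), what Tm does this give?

58°C

A=3, T=2, G=4, C=8
AT pairs contribute 5, GC pairs contribute 12.
Tm = 2×5 + 4×12 = 58°C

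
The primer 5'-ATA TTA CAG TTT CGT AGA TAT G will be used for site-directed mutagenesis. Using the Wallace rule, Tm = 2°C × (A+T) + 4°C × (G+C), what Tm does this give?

Base counts: G=4, T=9, A=7, C=2
So N_AT = 16 and N_GC = 6.
Tm = 4·6 + 2·16 = 24 + 32 = 56°C

56°C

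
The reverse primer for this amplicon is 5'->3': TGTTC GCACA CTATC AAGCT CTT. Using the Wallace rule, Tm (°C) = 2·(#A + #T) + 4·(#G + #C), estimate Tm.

66°C

T=8, G=3, C=7, A=5
A+T = 13, G+C = 10
Tm = 2×13 + 4×10 = 66°C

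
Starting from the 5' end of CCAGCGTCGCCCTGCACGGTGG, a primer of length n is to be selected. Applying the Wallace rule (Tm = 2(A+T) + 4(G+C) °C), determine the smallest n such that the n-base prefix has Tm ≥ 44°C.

First 11 bases: CCAGCGTCGCC → Tm = 40°C (< 44°C)
First 12 bases: CCAGCGTCGCCC → Tm = 44°C (≥ 44°C)
Each additional base adds 2°C (A/T) or 4°C (G/C), so Tm is non-decreasing in n; n = 12 is the first length to reach 44°C.

n = 12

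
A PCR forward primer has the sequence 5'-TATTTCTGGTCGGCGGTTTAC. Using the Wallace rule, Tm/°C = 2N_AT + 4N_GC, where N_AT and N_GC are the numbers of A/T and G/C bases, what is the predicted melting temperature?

62°C

C=4, A=2, G=6, T=9
So N_AT = 11 and N_GC = 10.
Tm = 4·10 + 2·11 = 40 + 22 = 62°C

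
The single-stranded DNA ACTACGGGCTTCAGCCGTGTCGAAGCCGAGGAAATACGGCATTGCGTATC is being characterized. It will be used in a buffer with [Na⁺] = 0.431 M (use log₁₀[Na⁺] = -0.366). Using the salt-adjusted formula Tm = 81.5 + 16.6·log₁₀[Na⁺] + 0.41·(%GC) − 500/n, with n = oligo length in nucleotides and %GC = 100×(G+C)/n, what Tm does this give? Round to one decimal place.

Length n = 50. Base counts: G=15, T=10, A=12, C=13
G+C = 28, so %GC = 28/50 × 100 = 56%
Salt term: 16.6 × (-0.366) = -6.076
GC term: 0.41 × 56 = 22.96; length term: −500/50 = −10
Tm = 81.5 + (-6.076) + 22.96 − 10 = 88.384 → 88.4°C

88.4°C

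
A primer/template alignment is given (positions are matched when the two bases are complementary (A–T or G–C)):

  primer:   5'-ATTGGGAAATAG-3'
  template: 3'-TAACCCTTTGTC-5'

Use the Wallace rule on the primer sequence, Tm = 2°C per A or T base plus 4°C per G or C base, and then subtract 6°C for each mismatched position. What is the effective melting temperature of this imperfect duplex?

26°C

Primer base counts: A=5, T=3, G=4, C=0 → A+T=8, G+C=4
Perfect-match Tm = 2(8) + 4(4) = 16 + 16 = 32°C
Mismatches (positions where the bases are not complementary): 1 (at position 10)
Effective Tm = 32 − 1×6 = 32 − 6 = 26°C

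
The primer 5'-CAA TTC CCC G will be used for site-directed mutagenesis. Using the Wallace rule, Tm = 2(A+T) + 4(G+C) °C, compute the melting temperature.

Counting bases: T=2, C=5, G=1, A=2
A+T = 4, G+C = 6
Tm = 4·6 + 2·4 = 24 + 8 = 32°C

32°C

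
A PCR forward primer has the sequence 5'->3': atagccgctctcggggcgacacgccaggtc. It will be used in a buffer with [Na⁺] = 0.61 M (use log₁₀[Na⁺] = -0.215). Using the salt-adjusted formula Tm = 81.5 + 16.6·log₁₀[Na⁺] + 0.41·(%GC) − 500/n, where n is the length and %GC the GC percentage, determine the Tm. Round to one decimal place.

Length n = 30. Counting bases: G=10, C=11, A=5, T=4
G+C = 21, so %GC = 21/30 × 100 = 70%
Salt term: 16.6 × (-0.215) = -3.569
GC term: 0.41 × 70 = 28.7; length term: −500/30 = −16.667
Tm = 81.5 + (-3.569) + 28.7 − 16.667 = 89.964 → 90.0°C

90.0°C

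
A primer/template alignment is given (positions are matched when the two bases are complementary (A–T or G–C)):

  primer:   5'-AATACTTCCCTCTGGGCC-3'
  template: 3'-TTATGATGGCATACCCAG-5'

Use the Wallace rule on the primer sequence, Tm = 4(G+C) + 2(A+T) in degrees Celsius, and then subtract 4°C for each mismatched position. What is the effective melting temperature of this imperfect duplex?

Primer base counts: A=3, T=5, G=3, C=7 → A+T=8, G+C=10
Perfect-match Tm = 2(8) + 4(10) = 16 + 40 = 56°C
Mismatches (positions where the bases are not complementary): 4 (at positions 7, 10, 12, 17)
Effective Tm = 56 − 4×4 = 56 − 16 = 40°C

40°C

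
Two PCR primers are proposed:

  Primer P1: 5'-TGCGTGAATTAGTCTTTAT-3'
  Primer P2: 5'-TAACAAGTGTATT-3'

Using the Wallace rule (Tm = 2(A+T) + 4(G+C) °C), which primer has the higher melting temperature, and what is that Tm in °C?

Primer P1, 50°C

Primer P1: A+T=13, G+C=6 → Tm = 2(13)+4(6) = 50°C
Primer P2: A+T=10, G+C=3 → Tm = 2(10)+4(3) = 32°C
50°C vs 32°C → primer P1 is higher.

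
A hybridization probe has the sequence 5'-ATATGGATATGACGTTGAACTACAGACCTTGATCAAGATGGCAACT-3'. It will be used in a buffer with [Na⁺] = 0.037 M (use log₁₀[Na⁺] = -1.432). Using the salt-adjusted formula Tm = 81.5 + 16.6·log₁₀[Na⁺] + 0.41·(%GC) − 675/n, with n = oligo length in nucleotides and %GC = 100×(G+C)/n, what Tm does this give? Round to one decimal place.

59.1°C

Length n = 46. Scanning the sequence gives C=8, T=12, A=16, G=10.
G+C = 18, so %GC = 18/46 × 100 = 39.13%
Salt term: 16.6 × (-1.432) = -23.771
GC term: 0.41 × 39.13 = 16.043; length term: −675/46 = −14.674
Tm = 81.5 + (-23.771) + 16.043 − 14.674 = 59.098 → 59.1°C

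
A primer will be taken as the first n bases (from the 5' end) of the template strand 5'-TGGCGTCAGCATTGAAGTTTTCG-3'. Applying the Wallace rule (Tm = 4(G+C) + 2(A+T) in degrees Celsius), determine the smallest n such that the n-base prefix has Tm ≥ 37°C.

n = 12

First 11 bases: TGGCGTCAGCA → Tm = 36°C (< 37°C)
First 12 bases: TGGCGTCAGCAT → Tm = 38°C (≥ 37°C)
Each additional base adds 2°C (A/T) or 4°C (G/C), so Tm is non-decreasing in n; n = 12 is the first length to reach 37°C.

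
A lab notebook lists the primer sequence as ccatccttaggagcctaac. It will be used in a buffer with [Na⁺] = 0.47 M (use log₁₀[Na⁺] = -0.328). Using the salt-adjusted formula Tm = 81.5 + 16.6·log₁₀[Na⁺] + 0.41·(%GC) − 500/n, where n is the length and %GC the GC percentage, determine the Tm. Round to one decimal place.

Length n = 19. Base counts: G=3, C=7, A=5, T=4
G+C = 10, so %GC = 10/19 × 100 = 52.632%
Salt term: 16.6 × (-0.328) = -5.445
GC term: 0.41 × 52.632 = 21.579; length term: −500/19 = −26.316
Tm = 81.5 + (-5.445) + 21.579 − 26.316 = 71.318 → 71.3°C

71.3°C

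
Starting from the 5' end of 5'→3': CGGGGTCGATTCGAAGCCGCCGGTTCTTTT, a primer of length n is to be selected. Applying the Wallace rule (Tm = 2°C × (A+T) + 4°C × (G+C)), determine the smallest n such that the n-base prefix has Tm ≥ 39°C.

n = 12

First 11 bases: CGGGGTCGATT → Tm = 36°C (< 39°C)
First 12 bases: CGGGGTCGATTC → Tm = 40°C (≥ 39°C)
Since every base adds ≥2°C, Tm only increases with n, so the threshold is first crossed at n = 12.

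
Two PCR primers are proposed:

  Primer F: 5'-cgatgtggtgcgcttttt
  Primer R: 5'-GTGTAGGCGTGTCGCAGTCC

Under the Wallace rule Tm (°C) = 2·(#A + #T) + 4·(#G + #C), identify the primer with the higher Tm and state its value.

Primer R, 66°C

Primer F: A+T=9, G+C=9 → Tm = 2(9)+4(9) = 54°C
Primer R: A+T=7, G+C=13 → Tm = 2(7)+4(13) = 66°C
54°C vs 66°C → primer R is higher.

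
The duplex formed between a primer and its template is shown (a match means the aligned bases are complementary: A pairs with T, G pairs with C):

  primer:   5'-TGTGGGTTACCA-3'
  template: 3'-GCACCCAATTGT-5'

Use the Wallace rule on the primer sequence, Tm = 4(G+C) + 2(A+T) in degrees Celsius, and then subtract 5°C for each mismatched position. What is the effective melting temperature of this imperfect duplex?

26°C

Primer base counts: A=2, T=4, G=4, C=2 → A+T=6, G+C=6
Perfect-match Tm = 2(6) + 4(6) = 12 + 24 = 36°C
Mismatches (positions where the bases are not complementary): 2 (at positions 1, 10)
Effective Tm = 36 − 2×5 = 36 − 10 = 26°C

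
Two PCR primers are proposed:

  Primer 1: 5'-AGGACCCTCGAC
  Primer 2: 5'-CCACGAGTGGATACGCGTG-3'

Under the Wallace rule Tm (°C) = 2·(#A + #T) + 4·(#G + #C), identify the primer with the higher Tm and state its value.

Primer 2, 62°C

Primer 1: A+T=4, G+C=8 → Tm = 2(4)+4(8) = 40°C
Primer 2: A+T=7, G+C=12 → Tm = 2(7)+4(12) = 62°C
40°C vs 62°C → primer 2 is higher.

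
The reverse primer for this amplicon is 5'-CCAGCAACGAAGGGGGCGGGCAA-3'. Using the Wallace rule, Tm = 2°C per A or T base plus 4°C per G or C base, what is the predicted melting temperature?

78°C

Scanning the sequence gives A=7, T=0, C=6, G=10.
AT pairs contribute 7, GC pairs contribute 16.
Tm = 2(7) + 4(16) = 14 + 64 = 78°C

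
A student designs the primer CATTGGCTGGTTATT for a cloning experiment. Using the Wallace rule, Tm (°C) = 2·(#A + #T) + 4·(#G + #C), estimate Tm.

Counting bases: A=2, C=2, G=4, T=7
AT pairs contribute 9, GC pairs contribute 6.
Tm = 4·6 + 2·9 = 24 + 18 = 42°C

42°C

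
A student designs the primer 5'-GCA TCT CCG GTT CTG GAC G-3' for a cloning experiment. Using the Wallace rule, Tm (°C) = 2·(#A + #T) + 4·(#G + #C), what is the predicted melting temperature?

Counting bases: G=6, T=5, C=6, A=2
AT pairs contribute 7, GC pairs contribute 12.
Tm = 4·12 + 2·7 = 48 + 14 = 62°C

62°C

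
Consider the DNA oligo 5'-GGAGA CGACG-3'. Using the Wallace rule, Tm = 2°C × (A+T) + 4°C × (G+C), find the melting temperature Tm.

34°C

C=2, G=5, A=3, T=0
So N_AT = 3 and N_GC = 7.
Tm = 4·7 + 2·3 = 28 + 6 = 34°C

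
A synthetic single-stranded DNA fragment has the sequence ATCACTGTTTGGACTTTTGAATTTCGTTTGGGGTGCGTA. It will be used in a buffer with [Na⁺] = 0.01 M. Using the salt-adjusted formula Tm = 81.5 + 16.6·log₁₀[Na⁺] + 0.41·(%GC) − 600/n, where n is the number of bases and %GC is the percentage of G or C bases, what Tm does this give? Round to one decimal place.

49.7°C

Length n = 39. Scanning the sequence gives A=6, T=17, G=11, C=5.
G+C = 16, so %GC = 16/39 × 100 = 41.026%
Salt term: 16.6 × (-2) = -33.2
GC term: 0.41 × 41.026 = 16.821; length term: −600/39 = −15.385
Tm = 81.5 + (-33.2) + 16.821 − 15.385 = 49.736 → 49.7°C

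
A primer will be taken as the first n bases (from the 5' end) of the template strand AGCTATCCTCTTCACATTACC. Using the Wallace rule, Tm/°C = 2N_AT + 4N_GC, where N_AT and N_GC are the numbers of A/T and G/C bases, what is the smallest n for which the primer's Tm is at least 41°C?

n = 15

First 14 bases: AGCTATCCTCTTCA → Tm = 40°C (< 41°C)
First 15 bases: AGCTATCCTCTTCAC → Tm = 44°C (≥ 41°C)
Since every base adds ≥2°C, Tm only increases with n, so the threshold is first crossed at n = 15.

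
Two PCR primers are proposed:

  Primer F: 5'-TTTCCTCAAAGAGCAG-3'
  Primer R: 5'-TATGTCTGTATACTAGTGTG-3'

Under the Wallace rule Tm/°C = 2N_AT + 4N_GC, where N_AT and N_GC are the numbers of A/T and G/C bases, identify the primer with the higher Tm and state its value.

Primer R, 54°C

Primer F: A+T=9, G+C=7 → Tm = 2(9)+4(7) = 46°C
Primer R: A+T=13, G+C=7 → Tm = 2(13)+4(7) = 54°C
46°C vs 54°C → primer R is higher.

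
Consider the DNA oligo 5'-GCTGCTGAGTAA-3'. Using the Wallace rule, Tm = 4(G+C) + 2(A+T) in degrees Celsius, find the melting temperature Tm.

Base counts: C=2, A=3, T=3, G=4
AT pairs contribute 6, GC pairs contribute 6.
Tm = 2(6) + 4(6) = 12 + 24 = 36°C

36°C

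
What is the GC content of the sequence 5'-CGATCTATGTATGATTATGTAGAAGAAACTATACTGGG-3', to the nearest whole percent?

34%

Base counts: T=12, C=4, G=9, A=13
G+C = 9 + 4 = 13 out of 38 bases
%GC = 13/38 × 100 = 34.21% ≈ 34%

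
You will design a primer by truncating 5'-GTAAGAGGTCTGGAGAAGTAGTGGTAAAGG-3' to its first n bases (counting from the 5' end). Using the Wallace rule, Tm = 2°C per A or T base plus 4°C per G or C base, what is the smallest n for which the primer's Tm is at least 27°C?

n = 10

First 9 bases: GTAAGAGGT → Tm = 26°C (< 27°C)
First 10 bases: GTAAGAGGTC → Tm = 30°C (≥ 27°C)
Each additional base adds 2°C (A/T) or 4°C (G/C), so Tm is non-decreasing in n; n = 10 is the first length to reach 27°C.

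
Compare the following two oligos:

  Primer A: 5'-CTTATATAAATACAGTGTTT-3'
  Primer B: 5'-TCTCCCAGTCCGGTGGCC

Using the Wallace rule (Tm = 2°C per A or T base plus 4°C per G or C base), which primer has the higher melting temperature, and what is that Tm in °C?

Primer A: A+T=16, G+C=4 → Tm = 2(16)+4(4) = 48°C
Primer B: A+T=5, G+C=13 → Tm = 2(5)+4(13) = 62°C
48°C vs 62°C → primer B is higher.

Primer B, 62°C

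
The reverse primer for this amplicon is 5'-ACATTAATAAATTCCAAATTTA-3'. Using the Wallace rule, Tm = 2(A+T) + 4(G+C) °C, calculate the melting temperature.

50°C

C=3, A=11, T=8, G=0
A+T = 19, G+C = 3
Tm = 2×19 + 4×3 = 50°C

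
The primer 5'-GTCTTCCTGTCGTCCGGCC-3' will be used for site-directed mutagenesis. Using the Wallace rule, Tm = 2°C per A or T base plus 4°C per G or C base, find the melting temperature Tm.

64°C

Counting bases: A=0, G=5, T=6, C=8
A+T = 6, G+C = 13
Tm = 4·13 + 2·6 = 52 + 12 = 64°C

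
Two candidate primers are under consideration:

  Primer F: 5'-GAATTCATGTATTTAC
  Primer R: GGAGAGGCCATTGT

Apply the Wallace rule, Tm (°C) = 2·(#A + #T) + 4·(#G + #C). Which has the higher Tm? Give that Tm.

Primer F: A+T=12, G+C=4 → Tm = 2(12)+4(4) = 40°C
Primer R: A+T=6, G+C=8 → Tm = 2(6)+4(8) = 44°C
40°C vs 44°C → primer R is higher.

Primer R, 44°C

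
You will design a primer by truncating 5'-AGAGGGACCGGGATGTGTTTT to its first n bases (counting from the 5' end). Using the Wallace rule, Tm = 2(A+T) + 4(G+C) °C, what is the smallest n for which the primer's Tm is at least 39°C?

First 11 bases: AGAGGGACCGG → Tm = 38°C (< 39°C)
First 12 bases: AGAGGGACCGGG → Tm = 42°C (≥ 39°C)
Each additional base adds 2°C (A/T) or 4°C (G/C), so Tm is non-decreasing in n; n = 12 is the first length to reach 39°C.

n = 12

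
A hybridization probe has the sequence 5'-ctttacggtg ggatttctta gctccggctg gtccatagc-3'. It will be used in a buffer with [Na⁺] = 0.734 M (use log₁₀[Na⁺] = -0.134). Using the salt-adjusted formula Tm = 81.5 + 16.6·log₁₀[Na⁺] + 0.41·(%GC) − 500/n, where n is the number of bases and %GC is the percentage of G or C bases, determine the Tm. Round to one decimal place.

88.5°C

Length n = 39. Counting bases: A=5, C=10, G=11, T=13
G+C = 21, so %GC = 21/39 × 100 = 53.846%
Salt term: 16.6 × (-0.134) = -2.224
GC term: 0.41 × 53.846 = 22.077; length term: −500/39 = −12.821
Tm = 81.5 + (-2.224) + 22.077 − 12.821 = 88.532 → 88.5°C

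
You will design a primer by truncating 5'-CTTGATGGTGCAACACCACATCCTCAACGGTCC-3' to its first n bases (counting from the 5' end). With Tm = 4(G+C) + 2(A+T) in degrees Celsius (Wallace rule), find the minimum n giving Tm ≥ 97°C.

n = 32

First 31 bases: CTTGATGGTGCAACACCACATCCTCAACGGT → Tm = 94°C (< 97°C)
First 32 bases: CTTGATGGTGCAACACCACATCCTCAACGGTC → Tm = 98°C (≥ 97°C)
Each additional base adds 2°C (A/T) or 4°C (G/C), so Tm is non-decreasing in n; n = 32 is the first length to reach 97°C.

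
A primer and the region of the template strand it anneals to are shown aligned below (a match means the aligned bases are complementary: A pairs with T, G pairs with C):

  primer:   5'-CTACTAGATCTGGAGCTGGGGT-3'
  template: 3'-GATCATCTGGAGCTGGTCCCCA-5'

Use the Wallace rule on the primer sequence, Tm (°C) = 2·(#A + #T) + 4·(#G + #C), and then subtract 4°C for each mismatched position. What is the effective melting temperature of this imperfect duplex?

Primer base counts: A=4, T=6, G=8, C=4 → A+T=10, G+C=12
Perfect-match Tm = 2(10) + 4(12) = 20 + 48 = 68°C
Mismatches (positions where the bases are not complementary): 5 (at positions 4, 9, 12, 15, 17)
Effective Tm = 68 − 5×4 = 68 − 20 = 48°C

48°C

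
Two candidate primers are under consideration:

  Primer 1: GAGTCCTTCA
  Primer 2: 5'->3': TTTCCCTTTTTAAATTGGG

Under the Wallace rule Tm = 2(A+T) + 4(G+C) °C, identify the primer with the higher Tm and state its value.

Primer 2, 50°C

Primer 1: A+T=5, G+C=5 → Tm = 2(5)+4(5) = 30°C
Primer 2: A+T=13, G+C=6 → Tm = 2(13)+4(6) = 50°C
30°C vs 50°C → primer 2 is higher.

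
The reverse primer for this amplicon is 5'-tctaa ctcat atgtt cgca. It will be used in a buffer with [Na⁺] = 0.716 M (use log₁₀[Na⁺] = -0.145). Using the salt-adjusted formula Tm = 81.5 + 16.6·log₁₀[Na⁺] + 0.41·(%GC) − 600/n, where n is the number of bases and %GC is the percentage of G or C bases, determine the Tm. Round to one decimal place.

Length n = 19. Counting bases: A=5, G=2, C=5, T=7
G+C = 7, so %GC = 7/19 × 100 = 36.842%
Salt term: 16.6 × (-0.145) = -2.407
GC term: 0.41 × 36.842 = 15.105; length term: −600/19 = −31.579
Tm = 81.5 + (-2.407) + 15.105 − 31.579 = 62.619 → 62.6°C

62.6°C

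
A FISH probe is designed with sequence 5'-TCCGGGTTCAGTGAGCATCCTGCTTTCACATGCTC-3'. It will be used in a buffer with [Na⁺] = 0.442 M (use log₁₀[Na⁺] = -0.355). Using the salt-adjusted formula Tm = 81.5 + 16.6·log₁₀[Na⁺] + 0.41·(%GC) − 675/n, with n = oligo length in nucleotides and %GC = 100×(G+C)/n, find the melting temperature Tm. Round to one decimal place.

Length n = 35. Scanning the sequence gives T=11, C=11, G=8, A=5.
G+C = 19, so %GC = 19/35 × 100 = 54.286%
Salt term: 16.6 × (-0.355) = -5.893
GC term: 0.41 × 54.286 = 22.257; length term: −675/35 = −19.286
Tm = 81.5 + (-5.893) + 22.257 − 19.286 = 78.578 → 78.6°C

78.6°C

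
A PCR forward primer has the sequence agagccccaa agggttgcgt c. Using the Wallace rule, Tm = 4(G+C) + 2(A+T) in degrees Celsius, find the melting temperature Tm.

68°C

Counting bases: T=3, G=7, A=5, C=6
So N_AT = 8 and N_GC = 13.
Tm = 4·13 + 2·8 = 52 + 16 = 68°C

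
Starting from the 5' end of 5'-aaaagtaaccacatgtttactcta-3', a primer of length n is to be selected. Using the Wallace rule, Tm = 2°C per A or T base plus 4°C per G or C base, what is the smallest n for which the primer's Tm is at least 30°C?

n = 12

First 11 bases: AAAAGTAACCA → Tm = 28°C (< 30°C)
First 12 bases: AAAAGTAACCAC → Tm = 32°C (≥ 30°C)
Each additional base adds 2°C (A/T) or 4°C (G/C), so Tm is non-decreasing in n; n = 12 is the first length to reach 30°C.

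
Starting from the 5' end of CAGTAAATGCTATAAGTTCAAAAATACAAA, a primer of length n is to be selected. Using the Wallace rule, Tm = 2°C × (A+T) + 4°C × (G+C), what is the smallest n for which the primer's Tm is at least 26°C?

n = 10

First 9 bases: CAGTAAATG → Tm = 24°C (< 26°C)
First 10 bases: CAGTAAATGC → Tm = 28°C (≥ 26°C)
Each additional base adds 2°C (A/T) or 4°C (G/C), so Tm is non-decreasing in n; n = 10 is the first length to reach 26°C.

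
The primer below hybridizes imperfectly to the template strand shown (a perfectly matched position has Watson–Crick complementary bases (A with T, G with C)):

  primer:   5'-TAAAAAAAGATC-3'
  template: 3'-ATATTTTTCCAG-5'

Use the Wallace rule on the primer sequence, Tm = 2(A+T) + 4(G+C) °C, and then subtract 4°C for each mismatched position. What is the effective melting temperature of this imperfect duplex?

20°C

Primer base counts: A=8, T=2, G=1, C=1 → A+T=10, G+C=2
Perfect-match Tm = 2(10) + 4(2) = 20 + 8 = 28°C
Mismatches (positions where the bases are not complementary): 2 (at positions 3, 10)
Effective Tm = 28 − 2×4 = 28 − 8 = 20°C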